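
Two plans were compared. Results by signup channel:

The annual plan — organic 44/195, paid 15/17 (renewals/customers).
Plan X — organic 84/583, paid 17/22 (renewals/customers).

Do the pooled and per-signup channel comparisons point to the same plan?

Yes

Organic: the annual plan 44/195 = 22.6%, Plan X 84/583 = 14.4% → the annual plan
Paid: the annual plan 15/17 = 88.2%, Plan X 17/22 = 77.3% → the annual plan
Overall: the annual plan 59/212 = 27.8%, Plan X 101/605 = 16.7% → the annual plan
The annual plan wins overall and in every signup group — no reversal.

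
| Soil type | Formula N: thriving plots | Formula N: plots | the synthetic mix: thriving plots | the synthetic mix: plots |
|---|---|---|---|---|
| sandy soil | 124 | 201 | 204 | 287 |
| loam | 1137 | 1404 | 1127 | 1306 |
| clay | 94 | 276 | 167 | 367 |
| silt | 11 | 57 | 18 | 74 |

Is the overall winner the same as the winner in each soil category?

Sandy soil: Formula N 124/201 = 61.7%, the synthetic mix 204/287 = 71.1% → the synthetic mix
Loam: Formula N 1137/1404 = 81.0%, the synthetic mix 1127/1306 = 86.3% → the synthetic mix
Clay: Formula N 94/276 = 34.1%, the synthetic mix 167/367 = 45.5% → the synthetic mix
Silt: Formula N 11/57 = 19.3%, the synthetic mix 18/74 = 24.3% → the synthetic mix
Overall: Formula N 1366/1938 = 70.5%, the synthetic mix 1516/2034 = 74.5% → the synthetic mix
The synthetic mix wins overall and in every soil group — no reversal.

Yes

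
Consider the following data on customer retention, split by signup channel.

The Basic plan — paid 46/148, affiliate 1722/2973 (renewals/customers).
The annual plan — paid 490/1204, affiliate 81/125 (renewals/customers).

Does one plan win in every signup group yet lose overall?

Yes

Paid: the Basic plan 46/148 = 31.1%, the annual plan 490/1204 = 40.7% → the annual plan
Affiliate: the Basic plan 1722/2973 = 57.9%, the annual plan 81/125 = 64.8% → the annual plan
Overall: the Basic plan 1768/3121 = 56.6%, the annual plan 571/1329 = 43.0% → the Basic plan
The annual plan wins each signup group but the Basic plan wins overall — the comparison reverses. The annual plan's customers skew toward paid, which has a lower base rate.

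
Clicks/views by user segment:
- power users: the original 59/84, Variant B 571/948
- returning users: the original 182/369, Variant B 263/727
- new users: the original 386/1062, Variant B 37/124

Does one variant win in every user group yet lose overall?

Yes

Power users: the original 59/84 = 70.2%, Variant B 571/948 = 60.2% → the original
Returning users: the original 182/369 = 49.3%, Variant B 263/727 = 36.2% → the original
New users: the original 386/1062 = 36.3%, Variant B 37/124 = 29.8% → the original
Overall: the original 627/1515 = 41.4%, Variant B 871/1799 = 48.4% → Variant B
The original wins each user group but Variant B wins overall — the comparison reverses. The original's views skew toward new users, which has a lower base rate.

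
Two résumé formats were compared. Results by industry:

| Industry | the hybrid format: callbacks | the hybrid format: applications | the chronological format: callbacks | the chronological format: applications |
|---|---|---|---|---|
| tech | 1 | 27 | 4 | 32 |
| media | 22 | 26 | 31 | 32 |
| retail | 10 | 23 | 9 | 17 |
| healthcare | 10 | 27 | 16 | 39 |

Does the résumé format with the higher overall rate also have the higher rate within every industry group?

Tech: the hybrid format 1/27 = 3.7%, the chronological format 4/32 = 12.5% → the chronological format
Media: the hybrid format 22/26 = 84.6%, the chronological format 31/32 = 96.9% → the chronological format
Retail: the hybrid format 10/23 = 43.5%, the chronological format 9/17 = 52.9% → the chronological format
Healthcare: the hybrid format 10/27 = 37.0%, the chronological format 16/39 = 41.0% → the chronological format
Overall: the hybrid format 43/103 = 41.7%, the chronological format 60/120 = 50.0% → the chronological format
The chronological format wins overall and in every industry group — no reversal.

Yes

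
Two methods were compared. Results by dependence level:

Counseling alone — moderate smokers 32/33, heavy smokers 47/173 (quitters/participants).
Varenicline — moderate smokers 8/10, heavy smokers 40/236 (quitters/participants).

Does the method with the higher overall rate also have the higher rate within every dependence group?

Moderate smokers: counseling alone 32/33 = 97.0%, varenicline 8/10 = 80.0% → counseling alone
Heavy smokers: counseling alone 47/173 = 27.2%, varenicline 40/236 = 16.9% → counseling alone
Overall: counseling alone 79/206 = 38.3%, varenicline 48/246 = 19.5% → counseling alone
Counseling alone wins overall and in every dependence group — no reversal.

Yes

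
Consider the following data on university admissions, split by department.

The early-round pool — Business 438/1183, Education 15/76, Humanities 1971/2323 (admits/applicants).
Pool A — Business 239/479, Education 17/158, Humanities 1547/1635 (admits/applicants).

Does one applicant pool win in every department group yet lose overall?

No

Business: the early-round pool 438/1183 = 37.0%, Pool A 239/479 = 49.9% → Pool A
Education: the early-round pool 15/76 = 19.7%, Pool A 17/158 = 10.8% → the early-round pool
Humanities: the early-round pool 1971/2323 = 84.8%, Pool A 1547/1635 = 94.6% → Pool A
Overall: the early-round pool 2424/3582 = 67.7%, Pool A 1803/2272 = 79.4% → Pool A
Neither sweeps: the early-round pool wins 1 of 3 groups, Pool A wins 2. Pool A wins overall but not every group — no Simpson reversal.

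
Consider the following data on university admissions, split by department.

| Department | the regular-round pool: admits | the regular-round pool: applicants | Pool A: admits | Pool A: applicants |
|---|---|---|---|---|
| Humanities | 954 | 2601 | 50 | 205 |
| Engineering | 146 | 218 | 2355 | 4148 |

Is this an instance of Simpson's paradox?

Humanities: the regular-round pool 954/2601 = 36.7%, Pool A 50/205 = 24.4% → the regular-round pool
Engineering: the regular-round pool 146/218 = 67.0%, Pool A 2355/4148 = 56.8% → the regular-round pool
Overall: the regular-round pool 1100/2819 = 39.0%, Pool A 2405/4353 = 55.2% → Pool A
The regular-round pool wins each department group but Pool A wins overall — the comparison reverses. The regular-round pool's applicants skew toward Humanities, which has a lower base rate.

Yes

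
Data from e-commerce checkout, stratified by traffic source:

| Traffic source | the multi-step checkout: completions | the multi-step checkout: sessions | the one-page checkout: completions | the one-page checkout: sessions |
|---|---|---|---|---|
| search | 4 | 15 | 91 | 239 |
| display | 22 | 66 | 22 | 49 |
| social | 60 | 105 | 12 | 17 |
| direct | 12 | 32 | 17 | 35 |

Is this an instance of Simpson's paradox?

Search: the multi-step checkout 4/15 = 26.7%, the one-page checkout 91/239 = 38.1% → the one-page checkout
Display: the multi-step checkout 22/66 = 33.3%, the one-page checkout 22/49 = 44.9% → the one-page checkout
Social: the multi-step checkout 60/105 = 57.1%, the one-page checkout 12/17 = 70.6% → the one-page checkout
Direct: the multi-step checkout 12/32 = 37.5%, the one-page checkout 17/35 = 48.6% → the one-page checkout
Overall: the multi-step checkout 98/218 = 45.0%, the one-page checkout 142/340 = 41.8% → the multi-step checkout
The one-page checkout wins each traffic group but the multi-step checkout wins overall — the comparison reverses. The one-page checkout's sessions skew toward search, which has a lower base rate.

Yes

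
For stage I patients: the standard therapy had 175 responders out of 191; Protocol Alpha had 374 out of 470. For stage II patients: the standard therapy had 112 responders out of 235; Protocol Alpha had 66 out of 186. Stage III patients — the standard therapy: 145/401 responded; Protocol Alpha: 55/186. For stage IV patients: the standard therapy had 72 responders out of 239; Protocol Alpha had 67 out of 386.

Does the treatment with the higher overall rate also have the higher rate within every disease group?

Stage I: the standard therapy 175/191 = 91.6%, Protocol Alpha 374/470 = 79.6% → the standard therapy
Stage II: the standard therapy 112/235 = 47.7%, Protocol Alpha 66/186 = 35.5% → the standard therapy
Stage III: the standard therapy 145/401 = 36.2%, Protocol Alpha 55/186 = 29.6% → the standard therapy
Stage IV: the standard therapy 72/239 = 30.1%, Protocol Alpha 67/386 = 17.4% → the standard therapy
Overall: the standard therapy 504/1066 = 47.3%, Protocol Alpha 562/1228 = 45.8% → the standard therapy
The standard therapy wins overall and in every disease group — no reversal.

Yes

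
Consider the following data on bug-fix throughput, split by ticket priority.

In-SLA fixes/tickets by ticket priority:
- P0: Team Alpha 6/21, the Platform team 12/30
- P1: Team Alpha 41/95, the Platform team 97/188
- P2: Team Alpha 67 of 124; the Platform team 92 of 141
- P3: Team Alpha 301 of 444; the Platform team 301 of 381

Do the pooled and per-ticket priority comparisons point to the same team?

P0: Team Alpha 6/21 = 28.6%, the Platform team 12/30 = 40.0% → the Platform team
P1: Team Alpha 41/95 = 43.2%, the Platform team 97/188 = 51.6% → the Platform team
P2: Team Alpha 67/124 = 54.0%, the Platform team 92/141 = 65.2% → the Platform team
P3: Team Alpha 301/444 = 67.8%, the Platform team 301/381 = 79.0% → the Platform team
Overall: Team Alpha 415/684 = 60.7%, the Platform team 502/740 = 67.8% → the Platform team
The Platform team wins overall and in every ticket group — no reversal.

Yes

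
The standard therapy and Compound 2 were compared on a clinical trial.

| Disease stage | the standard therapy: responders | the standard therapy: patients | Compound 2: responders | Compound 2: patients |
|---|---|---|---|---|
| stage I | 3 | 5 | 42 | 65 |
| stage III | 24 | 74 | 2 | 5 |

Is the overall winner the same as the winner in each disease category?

Yes

Stage I: the standard therapy 3/5 = 60.0%, Compound 2 42/65 = 64.6% → Compound 2
Stage III: the standard therapy 24/74 = 32.4%, Compound 2 2/5 = 40.0% → Compound 2
Overall: the standard therapy 27/79 = 34.2%, Compound 2 44/70 = 62.9% → Compound 2
Compound 2 wins overall and in every disease group — no reversal.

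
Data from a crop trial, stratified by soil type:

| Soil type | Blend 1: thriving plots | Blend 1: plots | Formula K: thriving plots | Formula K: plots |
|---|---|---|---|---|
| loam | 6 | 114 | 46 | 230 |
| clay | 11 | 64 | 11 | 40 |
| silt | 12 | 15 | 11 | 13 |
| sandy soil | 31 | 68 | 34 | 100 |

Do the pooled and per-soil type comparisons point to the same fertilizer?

Loam: Blend 1 6/114 = 5.3%, Formula K 46/230 = 20.0% → Formula K
Clay: Blend 1 11/64 = 17.2%, Formula K 11/40 = 27.5% → Formula K
Silt: Blend 1 12/15 = 80.0%, Formula K 11/13 = 84.6% → Formula K
Sandy soil: Blend 1 31/68 = 45.6%, Formula K 34/100 = 34.0% → Blend 1
Overall: Blend 1 60/261 = 23.0%, Formula K 102/383 = 26.6% → Formula K
Neither sweeps: Blend 1 wins 1 of 4 groups, Formula K wins 3. Formula K wins overall but not every group — no Simpson reversal.

No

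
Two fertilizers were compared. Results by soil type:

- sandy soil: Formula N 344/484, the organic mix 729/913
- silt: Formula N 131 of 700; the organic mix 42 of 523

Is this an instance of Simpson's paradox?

No

Sandy soil: Formula N 344/484 = 71.1%, the organic mix 729/913 = 79.8% → the organic mix
Silt: Formula N 131/700 = 18.7%, the organic mix 42/523 = 8.0% → Formula N
Overall: Formula N 475/1184 = 40.1%, the organic mix 771/1436 = 53.7% → the organic mix
Neither sweeps: Formula N wins 1 of 2 groups, the organic mix wins 1. The organic mix wins overall but not every group — no Simpson reversal.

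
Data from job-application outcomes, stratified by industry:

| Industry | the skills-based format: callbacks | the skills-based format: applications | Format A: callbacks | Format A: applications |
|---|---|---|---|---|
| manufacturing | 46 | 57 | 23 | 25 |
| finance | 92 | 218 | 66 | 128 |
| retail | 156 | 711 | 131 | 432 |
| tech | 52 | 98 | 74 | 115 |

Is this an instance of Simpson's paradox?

No

Manufacturing: the skills-based format 46/57 = 80.7%, Format A 23/25 = 92.0% → Format A
Finance: the skills-based format 92/218 = 42.2%, Format A 66/128 = 51.6% → Format A
Retail: the skills-based format 156/711 = 21.9%, Format A 131/432 = 30.3% → Format A
Tech: the skills-based format 52/98 = 53.1%, Format A 74/115 = 64.3% → Format A
Overall: the skills-based format 346/1084 = 31.9%, Format A 294/700 = 42.0% → Format A
Format A wins overall and in every industry group — no reversal.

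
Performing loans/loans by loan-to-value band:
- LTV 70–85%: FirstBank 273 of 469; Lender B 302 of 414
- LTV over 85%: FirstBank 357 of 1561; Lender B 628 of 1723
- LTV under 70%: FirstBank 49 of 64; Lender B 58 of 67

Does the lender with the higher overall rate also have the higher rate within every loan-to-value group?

Yes

LTV 70–85%: FirstBank 273/469 = 58.2%, Lender B 302/414 = 72.9% → Lender B
LTV over 85%: FirstBank 357/1561 = 22.9%, Lender B 628/1723 = 36.4% → Lender B
LTV under 70%: FirstBank 49/64 = 76.6%, Lender B 58/67 = 86.6% → Lender B
Overall: FirstBank 679/2094 = 32.4%, Lender B 988/2204 = 44.8% → Lender B
Lender B wins overall and in every loan-to-value group — no reversal.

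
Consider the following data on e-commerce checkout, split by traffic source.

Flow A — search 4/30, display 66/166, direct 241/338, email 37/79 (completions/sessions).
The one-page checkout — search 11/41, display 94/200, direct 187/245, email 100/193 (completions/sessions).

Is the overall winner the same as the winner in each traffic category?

Search: Flow A 4/30 = 13.3%, the one-page checkout 11/41 = 26.8% → the one-page checkout
Display: Flow A 66/166 = 39.8%, the one-page checkout 94/200 = 47.0% → the one-page checkout
Direct: Flow A 241/338 = 71.3%, the one-page checkout 187/245 = 76.3% → the one-page checkout
Email: Flow A 37/79 = 46.8%, the one-page checkout 100/193 = 51.8% → the one-page checkout
Overall: Flow A 348/613 = 56.8%, the one-page checkout 392/679 = 57.7% → the one-page checkout
The one-page checkout wins overall and in every traffic group — no reversal.

Yes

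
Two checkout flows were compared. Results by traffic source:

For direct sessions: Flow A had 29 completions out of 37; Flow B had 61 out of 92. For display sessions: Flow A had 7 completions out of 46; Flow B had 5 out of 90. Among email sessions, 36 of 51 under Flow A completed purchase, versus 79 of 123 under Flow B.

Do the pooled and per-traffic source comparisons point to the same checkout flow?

Yes

Direct: Flow A 29/37 = 78.4%, Flow B 61/92 = 66.3% → Flow A
Display: Flow A 7/46 = 15.2%, Flow B 5/90 = 5.6% → Flow A
Email: Flow A 36/51 = 70.6%, Flow B 79/123 = 64.2% → Flow A
Overall: Flow A 72/134 = 53.7%, Flow B 145/305 = 47.5% → Flow A
Flow A wins overall and in every traffic group — no reversal.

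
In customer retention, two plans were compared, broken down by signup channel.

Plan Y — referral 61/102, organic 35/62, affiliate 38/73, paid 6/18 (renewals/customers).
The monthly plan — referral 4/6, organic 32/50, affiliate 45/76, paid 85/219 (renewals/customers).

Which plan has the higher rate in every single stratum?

Referral: Plan Y 61/102 = 59.8%, the monthly plan 4/6 = 66.7% → the monthly plan
Organic: Plan Y 35/62 = 56.5%, the monthly plan 32/50 = 64.0% → the monthly plan
Affiliate: Plan Y 38/73 = 52.1%, the monthly plan 45/76 = 59.2% → the monthly plan
Paid: Plan Y 6/18 = 33.3%, the monthly plan 85/219 = 38.8% → the monthly plan
The monthly plan has the higher rate in all 4 groups.

the monthly plan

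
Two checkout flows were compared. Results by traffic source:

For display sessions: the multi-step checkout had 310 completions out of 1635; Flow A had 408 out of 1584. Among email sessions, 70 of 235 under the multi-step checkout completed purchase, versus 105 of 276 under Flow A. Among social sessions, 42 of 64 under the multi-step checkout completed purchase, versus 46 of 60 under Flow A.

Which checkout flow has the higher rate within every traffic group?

Display: the multi-step checkout 310/1635 = 19.0%, Flow A 408/1584 = 25.8% → Flow A
Email: the multi-step checkout 70/235 = 29.8%, Flow A 105/276 = 38.0% → Flow A
Social: the multi-step checkout 42/64 = 65.6%, Flow A 46/60 = 76.7% → Flow A
Flow A has the higher rate in all 3 groups.

Flow A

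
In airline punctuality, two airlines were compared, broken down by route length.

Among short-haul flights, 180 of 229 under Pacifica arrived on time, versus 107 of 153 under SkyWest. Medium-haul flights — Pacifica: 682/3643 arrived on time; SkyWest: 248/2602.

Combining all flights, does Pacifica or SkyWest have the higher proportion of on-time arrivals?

Short-haul: Pacifica 180/229 = 78.6%, SkyWest 107/153 = 69.9% → Pacifica
Medium-haul: Pacifica 682/3643 = 18.7%, SkyWest 248/2602 = 9.5% → Pacifica
Overall: Pacifica 862/3872 = 22.3%, SkyWest 355/2755 = 12.9% → Pacifica

Pacifica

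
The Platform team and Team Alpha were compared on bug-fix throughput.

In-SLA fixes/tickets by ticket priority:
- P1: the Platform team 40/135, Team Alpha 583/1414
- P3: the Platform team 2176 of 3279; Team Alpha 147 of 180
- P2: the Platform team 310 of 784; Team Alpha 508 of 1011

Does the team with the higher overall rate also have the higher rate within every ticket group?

P1: the Platform team 40/135 = 29.6%, Team Alpha 583/1414 = 41.2% → Team Alpha
P3: the Platform team 2176/3279 = 66.4%, Team Alpha 147/180 = 81.7% → Team Alpha
P2: the Platform team 310/784 = 39.5%, Team Alpha 508/1011 = 50.2% → Team Alpha
Overall: the Platform team 2526/4198 = 60.2%, Team Alpha 1238/2605 = 47.5% → the Platform team
Team Alpha wins each ticket group but the Platform team wins overall — the comparison reverses. Team Alpha's tickets skew toward P1, which has a lower base rate.

No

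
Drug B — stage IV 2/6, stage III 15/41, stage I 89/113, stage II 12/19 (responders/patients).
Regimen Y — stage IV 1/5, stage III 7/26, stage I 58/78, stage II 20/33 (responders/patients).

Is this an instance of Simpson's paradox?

Stage IV: Drug B 2/6 = 33.3%, Regimen Y 1/5 = 20.0% → Drug B
Stage III: Drug B 15/41 = 36.6%, Regimen Y 7/26 = 26.9% → Drug B
Stage I: Drug B 89/113 = 78.8%, Regimen Y 58/78 = 74.4% → Drug B
Stage II: Drug B 12/19 = 63.2%, Regimen Y 20/33 = 60.6% → Drug B
Overall: Drug B 118/179 = 65.9%, Regimen Y 86/142 = 60.6% → Drug B
Drug B wins overall and in every disease group — no reversal.

No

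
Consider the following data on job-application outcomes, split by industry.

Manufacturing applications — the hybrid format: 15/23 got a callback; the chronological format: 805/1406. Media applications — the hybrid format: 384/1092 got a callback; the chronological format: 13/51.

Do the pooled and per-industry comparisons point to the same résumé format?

No

Manufacturing: the hybrid format 15/23 = 65.2%, the chronological format 805/1406 = 57.3% → the hybrid format
Media: the hybrid format 384/1092 = 35.2%, the chronological format 13/51 = 25.5% → the hybrid format
Overall: the hybrid format 399/1115 = 35.8%, the chronological format 818/1457 = 56.1% → the chronological format
The hybrid format wins each industry group but the chronological format wins overall — the comparison reverses. The hybrid format's applications skew toward media, which has a lower base rate.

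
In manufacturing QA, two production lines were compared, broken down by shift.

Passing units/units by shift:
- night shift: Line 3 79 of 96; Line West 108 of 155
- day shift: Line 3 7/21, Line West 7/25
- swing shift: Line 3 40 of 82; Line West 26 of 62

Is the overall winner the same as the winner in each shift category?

Yes

Night shift: Line 3 79/96 = 82.3%, Line West 108/155 = 69.7% → Line 3
Day shift: Line 3 7/21 = 33.3%, Line West 7/25 = 28.0% → Line 3
Swing shift: Line 3 40/82 = 48.8%, Line West 26/62 = 41.9% → Line 3
Overall: Line 3 126/199 = 63.3%, Line West 141/242 = 58.3% → Line 3
Line 3 wins overall and in every shift group — no reversal.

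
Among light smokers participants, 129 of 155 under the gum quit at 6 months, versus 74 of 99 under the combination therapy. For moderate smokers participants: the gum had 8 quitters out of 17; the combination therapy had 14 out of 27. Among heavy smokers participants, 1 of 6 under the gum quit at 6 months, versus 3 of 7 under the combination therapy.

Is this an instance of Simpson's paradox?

Light smokers: the gum 129/155 = 83.2%, the combination therapy 74/99 = 74.7% → the gum
Moderate smokers: the gum 8/17 = 47.1%, the combination therapy 14/27 = 51.9% → the combination therapy
Heavy smokers: the gum 1/6 = 16.7%, the combination therapy 3/7 = 42.9% → the combination therapy
Overall: the gum 138/178 = 77.5%, the combination therapy 91/133 = 68.4% → the gum
Neither sweeps: the gum wins 1 of 3 groups, the combination therapy wins 2. The gum wins overall but not every group — no Simpson reversal.

No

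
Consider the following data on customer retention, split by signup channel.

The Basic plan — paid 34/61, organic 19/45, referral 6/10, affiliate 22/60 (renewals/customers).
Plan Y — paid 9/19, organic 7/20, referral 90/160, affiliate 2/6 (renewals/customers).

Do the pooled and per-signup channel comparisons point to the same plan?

No

Paid: the Basic plan 34/61 = 55.7%, Plan Y 9/19 = 47.4% → the Basic plan
Organic: the Basic plan 19/45 = 42.2%, Plan Y 7/20 = 35.0% → the Basic plan
Referral: the Basic plan 6/10 = 60.0%, Plan Y 90/160 = 56.2% → the Basic plan
Affiliate: the Basic plan 22/60 = 36.7%, Plan Y 2/6 = 33.3% → the Basic plan
Overall: the Basic plan 81/176 = 46.0%, Plan Y 108/205 = 52.7% → Plan Y
The Basic plan wins each signup group but Plan Y wins overall — the comparison reverses. The Basic plan's customers skew toward affiliate, which has a lower base rate.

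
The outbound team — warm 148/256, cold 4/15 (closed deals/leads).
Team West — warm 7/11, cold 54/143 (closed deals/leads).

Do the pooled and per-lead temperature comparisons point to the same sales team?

Warm: the outbound team 148/256 = 57.8%, Team West 7/11 = 63.6% → Team West
Cold: the outbound team 4/15 = 26.7%, Team West 54/143 = 37.8% → Team West
Overall: the outbound team 152/271 = 56.1%, Team West 61/154 = 39.6% → the outbound team
Team West wins each lead group but the outbound team wins overall — the comparison reverses. Team West's leads skew toward cold, which has a lower base rate.

No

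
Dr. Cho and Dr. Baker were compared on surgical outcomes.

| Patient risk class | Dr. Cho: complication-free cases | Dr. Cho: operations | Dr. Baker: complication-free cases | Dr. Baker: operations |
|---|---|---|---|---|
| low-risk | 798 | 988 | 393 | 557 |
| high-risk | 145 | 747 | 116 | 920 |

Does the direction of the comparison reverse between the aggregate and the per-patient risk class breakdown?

No

Low-risk: Dr. Cho 798/988 = 80.8%, Dr. Baker 393/557 = 70.6% → Dr. Cho
High-risk: Dr. Cho 145/747 = 19.4%, Dr. Baker 116/920 = 12.6% → Dr. Cho
Overall: Dr. Cho 943/1735 = 54.4%, Dr. Baker 509/1477 = 34.5% → Dr. Cho
Dr. Cho wins overall and in every patient risk group — no reversal.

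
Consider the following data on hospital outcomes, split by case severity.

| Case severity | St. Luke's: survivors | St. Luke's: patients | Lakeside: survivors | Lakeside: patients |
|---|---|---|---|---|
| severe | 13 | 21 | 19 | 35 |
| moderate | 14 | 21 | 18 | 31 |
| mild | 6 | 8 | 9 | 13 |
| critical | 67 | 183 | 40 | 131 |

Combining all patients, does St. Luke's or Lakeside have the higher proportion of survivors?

St. Luke's

Severe: St. Luke's 13/21 = 61.9%, Lakeside 19/35 = 54.3% → St. Luke's
Moderate: St. Luke's 14/21 = 66.7%, Lakeside 18/31 = 58.1% → St. Luke's
Mild: St. Luke's 6/8 = 75.0%, Lakeside 9/13 = 69.2% → St. Luke's
Critical: St. Luke's 67/183 = 36.6%, Lakeside 40/131 = 30.5% → St. Luke's
Overall: St. Luke's 100/233 = 42.9%, Lakeside 86/210 = 41.0% → St. Luke's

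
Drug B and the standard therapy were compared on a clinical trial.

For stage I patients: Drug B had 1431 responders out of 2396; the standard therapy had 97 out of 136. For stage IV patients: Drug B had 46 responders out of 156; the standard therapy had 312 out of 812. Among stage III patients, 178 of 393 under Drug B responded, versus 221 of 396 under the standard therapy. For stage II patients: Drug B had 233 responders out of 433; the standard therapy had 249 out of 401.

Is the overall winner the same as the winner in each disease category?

Stage I: Drug B 1431/2396 = 59.7%, the standard therapy 97/136 = 71.3% → the standard therapy
Stage IV: Drug B 46/156 = 29.5%, the standard therapy 312/812 = 38.4% → the standard therapy
Stage III: Drug B 178/393 = 45.3%, the standard therapy 221/396 = 55.8% → the standard therapy
Stage II: Drug B 233/433 = 53.8%, the standard therapy 249/401 = 62.1% → the standard therapy
Overall: Drug B 1888/3378 = 55.9%, the standard therapy 879/1745 = 50.4% → Drug B
The standard therapy wins each disease group but Drug B wins overall — the comparison reverses. The standard therapy's patients skew toward stage IV, which has a lower base rate.

No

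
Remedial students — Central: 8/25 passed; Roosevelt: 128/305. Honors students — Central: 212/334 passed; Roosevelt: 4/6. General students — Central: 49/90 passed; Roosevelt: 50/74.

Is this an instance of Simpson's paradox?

Yes

Remedial: Central 8/25 = 32.0%, Roosevelt 128/305 = 42.0% → Roosevelt
Honors: Central 212/334 = 63.5%, Roosevelt 4/6 = 66.7% → Roosevelt
General: Central 49/90 = 54.4%, Roosevelt 50/74 = 67.6% → Roosevelt
Overall: Central 269/449 = 59.9%, Roosevelt 182/385 = 47.3% → Central
Roosevelt wins each student group but Central wins overall — the comparison reverses. Roosevelt's students skew toward remedial, which has a lower base rate.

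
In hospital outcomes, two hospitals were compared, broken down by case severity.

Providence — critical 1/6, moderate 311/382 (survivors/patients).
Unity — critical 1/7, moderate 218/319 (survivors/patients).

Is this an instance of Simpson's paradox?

Critical: Providence 1/6 = 16.7%, Unity 1/7 = 14.3% → Providence
Moderate: Providence 311/382 = 81.4%, Unity 218/319 = 68.3% → Providence
Overall: Providence 312/388 = 80.4%, Unity 219/326 = 67.2% → Providence
Providence wins overall and in every case group — no reversal.

No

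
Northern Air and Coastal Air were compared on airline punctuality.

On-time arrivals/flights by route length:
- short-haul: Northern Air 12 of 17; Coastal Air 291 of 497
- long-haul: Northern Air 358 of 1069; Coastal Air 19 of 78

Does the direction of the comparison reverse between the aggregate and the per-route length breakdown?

Yes

Short-haul: Northern Air 12/17 = 70.6%, Coastal Air 291/497 = 58.6% → Northern Air
Long-haul: Northern Air 358/1069 = 33.5%, Coastal Air 19/78 = 24.4% → Northern Air
Overall: Northern Air 370/1086 = 34.1%, Coastal Air 310/575 = 53.9% → Coastal Air
Northern Air wins each route group but Coastal Air wins overall — the comparison reverses. Northern Air's flights skew toward long-haul, which has a lower base rate.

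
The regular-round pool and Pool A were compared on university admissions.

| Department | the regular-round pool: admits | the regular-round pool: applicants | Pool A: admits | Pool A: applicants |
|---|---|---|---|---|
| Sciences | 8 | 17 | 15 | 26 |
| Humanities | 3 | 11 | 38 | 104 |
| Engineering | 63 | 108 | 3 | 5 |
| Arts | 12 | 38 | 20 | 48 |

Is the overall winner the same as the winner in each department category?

Sciences: the regular-round pool 8/17 = 47.1%, Pool A 15/26 = 57.7% → Pool A
Humanities: the regular-round pool 3/11 = 27.3%, Pool A 38/104 = 36.5% → Pool A
Engineering: the regular-round pool 63/108 = 58.3%, Pool A 3/5 = 60.0% → Pool A
Arts: the regular-round pool 12/38 = 31.6%, Pool A 20/48 = 41.7% → Pool A
Overall: the regular-round pool 86/174 = 49.4%, Pool A 76/183 = 41.5% → the regular-round pool
Pool A wins each department group but the regular-round pool wins overall — the comparison reverses. Pool A's applicants skew toward Humanities, which has a lower base rate.

No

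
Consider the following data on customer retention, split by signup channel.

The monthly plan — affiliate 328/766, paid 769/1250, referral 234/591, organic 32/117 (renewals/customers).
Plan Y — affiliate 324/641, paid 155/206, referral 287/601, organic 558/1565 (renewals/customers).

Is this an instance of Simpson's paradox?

Affiliate: the monthly plan 328/766 = 42.8%, Plan Y 324/641 = 50.5% → Plan Y
Paid: the monthly plan 769/1250 = 61.5%, Plan Y 155/206 = 75.2% → Plan Y
Referral: the monthly plan 234/591 = 39.6%, Plan Y 287/601 = 47.8% → Plan Y
Organic: the monthly plan 32/117 = 27.4%, Plan Y 558/1565 = 35.7% → Plan Y
Overall: the monthly plan 1363/2724 = 50.0%, Plan Y 1324/3013 = 43.9% → the monthly plan
Plan Y wins each signup group but the monthly plan wins overall — the comparison reverses. Plan Y's customers skew toward organic, which has a lower base rate.

Yes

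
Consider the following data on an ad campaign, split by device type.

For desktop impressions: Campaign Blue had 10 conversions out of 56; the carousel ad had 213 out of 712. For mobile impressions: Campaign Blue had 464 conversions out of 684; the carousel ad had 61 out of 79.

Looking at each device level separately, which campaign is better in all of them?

Desktop: Campaign Blue 10/56 = 17.9%, the carousel ad 213/712 = 29.9% → the carousel ad
Mobile: Campaign Blue 464/684 = 67.8%, the carousel ad 61/79 = 77.2% → the carousel ad
The carousel ad has the higher rate in both groups.

the carousel ad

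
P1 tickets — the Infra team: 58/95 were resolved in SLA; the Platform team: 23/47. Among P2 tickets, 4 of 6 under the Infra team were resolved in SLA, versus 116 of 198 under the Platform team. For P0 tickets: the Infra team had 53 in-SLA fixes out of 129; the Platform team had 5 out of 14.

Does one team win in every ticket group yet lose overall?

Yes

P1: the Infra team 58/95 = 61.1%, the Platform team 23/47 = 48.9% → the Infra team
P2: the Infra team 4/6 = 66.7%, the Platform team 116/198 = 58.6% → the Infra team
P0: the Infra team 53/129 = 41.1%, the Platform team 5/14 = 35.7% → the Infra team
Overall: the Infra team 115/230 = 50.0%, the Platform team 144/259 = 55.6% → the Platform team
The Infra team wins each ticket group but the Platform team wins overall — the comparison reverses. The Infra team's tickets skew toward P0, which has a lower base rate.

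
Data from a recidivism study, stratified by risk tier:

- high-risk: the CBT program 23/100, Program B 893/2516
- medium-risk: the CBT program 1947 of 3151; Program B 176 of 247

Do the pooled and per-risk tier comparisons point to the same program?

High-risk: the CBT program 23/100 = 23.0%, Program B 893/2516 = 35.5% → Program B
Medium-risk: the CBT program 1947/3151 = 61.8%, Program B 176/247 = 71.3% → Program B
Overall: the CBT program 1970/3251 = 60.6%, Program B 1069/2763 = 38.7% → the CBT program
Program B wins each risk group but the CBT program wins overall — the comparison reverses. Program B's participants skew toward high-risk, which has a lower base rate.

No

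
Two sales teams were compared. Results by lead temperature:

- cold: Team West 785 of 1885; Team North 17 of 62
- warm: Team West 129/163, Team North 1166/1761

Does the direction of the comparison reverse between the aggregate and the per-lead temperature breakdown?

Yes

Cold: Team West 785/1885 = 41.6%, Team North 17/62 = 27.4% → Team West
Warm: Team West 129/163 = 79.1%, Team North 1166/1761 = 66.2% → Team West
Overall: Team West 914/2048 = 44.6%, Team North 1183/1823 = 64.9% → Team North
Team West wins each lead group but Team North wins overall — the comparison reverses. Team West's leads skew toward cold, which has a lower base rate.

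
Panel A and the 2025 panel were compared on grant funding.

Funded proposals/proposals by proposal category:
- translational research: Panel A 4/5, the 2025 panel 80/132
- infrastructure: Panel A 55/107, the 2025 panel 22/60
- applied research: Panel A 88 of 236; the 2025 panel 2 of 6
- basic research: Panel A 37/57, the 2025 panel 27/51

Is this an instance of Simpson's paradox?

Yes

Translational research: Panel A 4/5 = 80.0%, the 2025 panel 80/132 = 60.6% → Panel A
Infrastructure: Panel A 55/107 = 51.4%, the 2025 panel 22/60 = 36.7% → Panel A
Applied research: Panel A 88/236 = 37.3%, the 2025 panel 2/6 = 33.3% → Panel A
Basic research: Panel A 37/57 = 64.9%, the 2025 panel 27/51 = 52.9% → Panel A
Overall: Panel A 184/405 = 45.4%, the 2025 panel 131/249 = 52.6% → the 2025 panel
Panel A wins each proposal group but the 2025 panel wins overall — the comparison reverses. Panel A's proposals skew toward applied research, which has a lower base rate.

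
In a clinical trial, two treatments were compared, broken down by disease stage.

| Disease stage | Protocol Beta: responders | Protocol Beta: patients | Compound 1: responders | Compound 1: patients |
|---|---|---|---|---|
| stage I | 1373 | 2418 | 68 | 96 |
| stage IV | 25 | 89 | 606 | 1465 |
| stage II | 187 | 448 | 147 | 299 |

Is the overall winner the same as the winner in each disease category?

Stage I: Protocol Beta 1373/2418 = 56.8%, Compound 1 68/96 = 70.8% → Compound 1
Stage IV: Protocol Beta 25/89 = 28.1%, Compound 1 606/1465 = 41.4% → Compound 1
Stage II: Protocol Beta 187/448 = 41.7%, Compound 1 147/299 = 49.2% → Compound 1
Overall: Protocol Beta 1585/2955 = 53.6%, Compound 1 821/1860 = 44.1% → Protocol Beta
Compound 1 wins each disease group but Protocol Beta wins overall — the comparison reverses. Compound 1's patients skew toward stage IV, which has a lower base rate.

No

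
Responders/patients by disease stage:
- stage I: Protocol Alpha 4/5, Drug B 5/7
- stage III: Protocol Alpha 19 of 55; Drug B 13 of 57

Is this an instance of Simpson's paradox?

Stage I: Protocol Alpha 4/5 = 80.0%, Drug B 5/7 = 71.4% → Protocol Alpha
Stage III: Protocol Alpha 19/55 = 34.5%, Drug B 13/57 = 22.8% → Protocol Alpha
Overall: Protocol Alpha 23/60 = 38.3%, Drug B 18/64 = 28.1% → Protocol Alpha
Protocol Alpha wins overall and in every disease group — no reversal.

No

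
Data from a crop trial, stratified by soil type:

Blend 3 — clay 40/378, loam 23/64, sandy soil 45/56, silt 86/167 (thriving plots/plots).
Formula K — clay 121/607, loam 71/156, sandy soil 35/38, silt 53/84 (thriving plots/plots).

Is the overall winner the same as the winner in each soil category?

Yes

Clay: Blend 3 40/378 = 10.6%, Formula K 121/607 = 19.9% → Formula K
Loam: Blend 3 23/64 = 35.9%, Formula K 71/156 = 45.5% → Formula K
Sandy soil: Blend 3 45/56 = 80.4%, Formula K 35/38 = 92.1% → Formula K
Silt: Blend 3 86/167 = 51.5%, Formula K 53/84 = 63.1% → Formula K
Overall: Blend 3 194/665 = 29.2%, Formula K 280/885 = 31.6% → Formula K
Formula K wins overall and in every soil group — no reversal.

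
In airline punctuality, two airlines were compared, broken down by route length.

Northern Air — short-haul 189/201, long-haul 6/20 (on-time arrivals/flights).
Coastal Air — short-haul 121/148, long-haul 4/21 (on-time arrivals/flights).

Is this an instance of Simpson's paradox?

Short-haul: Northern Air 189/201 = 94.0%, Coastal Air 121/148 = 81.8% → Northern Air
Long-haul: Northern Air 6/20 = 30.0%, Coastal Air 4/21 = 19.0% → Northern Air
Overall: Northern Air 195/221 = 88.2%, Coastal Air 125/169 = 74.0% → Northern Air
Northern Air wins overall and in every route group — no reversal.

No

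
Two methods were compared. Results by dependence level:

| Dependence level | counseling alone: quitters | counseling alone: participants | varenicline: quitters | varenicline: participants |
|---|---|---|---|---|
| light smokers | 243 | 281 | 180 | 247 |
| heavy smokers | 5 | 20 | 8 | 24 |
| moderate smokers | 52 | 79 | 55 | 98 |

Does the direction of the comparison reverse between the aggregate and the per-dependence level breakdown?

No

Light smokers: counseling alone 243/281 = 86.5%, varenicline 180/247 = 72.9% → counseling alone
Heavy smokers: counseling alone 5/20 = 25.0%, varenicline 8/24 = 33.3% → varenicline
Moderate smokers: counseling alone 52/79 = 65.8%, varenicline 55/98 = 56.1% → counseling alone
Overall: counseling alone 300/380 = 78.9%, varenicline 243/369 = 65.9% → counseling alone
Neither sweeps: counseling alone wins 2 of 3 groups, varenicline wins 1. Counseling alone wins overall but not every group — no Simpson reversal.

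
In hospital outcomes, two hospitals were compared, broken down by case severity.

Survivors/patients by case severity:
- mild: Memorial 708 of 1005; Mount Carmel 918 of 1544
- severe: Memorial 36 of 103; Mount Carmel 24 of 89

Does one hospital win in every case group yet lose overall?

Mild: Memorial 708/1005 = 70.4%, Mount Carmel 918/1544 = 59.5% → Memorial
Severe: Memorial 36/103 = 35.0%, Mount Carmel 24/89 = 27.0% → Memorial
Overall: Memorial 744/1108 = 67.1%, Mount Carmel 942/1633 = 57.7% → Memorial
Memorial wins overall and in every case group — no reversal.

No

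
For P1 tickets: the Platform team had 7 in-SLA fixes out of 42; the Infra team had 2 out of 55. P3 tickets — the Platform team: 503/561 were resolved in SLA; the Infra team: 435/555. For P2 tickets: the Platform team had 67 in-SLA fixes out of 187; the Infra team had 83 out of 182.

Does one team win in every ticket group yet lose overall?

P1: the Platform team 7/42 = 16.7%, the Infra team 2/55 = 3.6% → the Platform team
P3: the Platform team 503/561 = 89.7%, the Infra team 435/555 = 78.4% → the Platform team
P2: the Platform team 67/187 = 35.8%, the Infra team 83/182 = 45.6% → the Infra team
Overall: the Platform team 577/790 = 73.0%, the Infra team 520/792 = 65.7% → the Platform team
Neither sweeps: the Platform team wins 2 of 3 groups, the Infra team wins 1. The Platform team wins overall but not every group — no Simpson reversal.

No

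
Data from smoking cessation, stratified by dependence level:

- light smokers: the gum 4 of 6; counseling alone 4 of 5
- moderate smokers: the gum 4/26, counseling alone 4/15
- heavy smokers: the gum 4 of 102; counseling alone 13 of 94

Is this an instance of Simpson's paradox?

Light smokers: the gum 4/6 = 66.7%, counseling alone 4/5 = 80.0% → counseling alone
Moderate smokers: the gum 4/26 = 15.4%, counseling alone 4/15 = 26.7% → counseling alone
Heavy smokers: the gum 4/102 = 3.9%, counseling alone 13/94 = 13.8% → counseling alone
Overall: the gum 12/134 = 9.0%, counseling alone 21/114 = 18.4% → counseling alone
Counseling alone wins overall and in every dependence group — no reversal.

No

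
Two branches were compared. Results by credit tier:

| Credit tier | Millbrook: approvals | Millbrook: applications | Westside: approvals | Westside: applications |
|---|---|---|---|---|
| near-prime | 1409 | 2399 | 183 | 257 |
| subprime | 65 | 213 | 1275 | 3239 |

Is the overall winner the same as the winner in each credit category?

Near-prime: Millbrook 1409/2399 = 58.7%, Westside 183/257 = 71.2% → Westside
Subprime: Millbrook 65/213 = 30.5%, Westside 1275/3239 = 39.4% → Westside
Overall: Millbrook 1474/2612 = 56.4%, Westside 1458/3496 = 41.7% → Millbrook
Westside wins each credit group but Millbrook wins overall — the comparison reverses. Westside's applications skew toward subprime, which has a lower base rate.

No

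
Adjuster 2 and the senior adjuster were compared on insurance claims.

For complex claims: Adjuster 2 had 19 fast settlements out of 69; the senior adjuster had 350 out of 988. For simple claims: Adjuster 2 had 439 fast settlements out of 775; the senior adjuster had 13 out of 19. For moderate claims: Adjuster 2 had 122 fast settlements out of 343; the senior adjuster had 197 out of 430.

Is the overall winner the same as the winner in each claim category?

Complex: Adjuster 2 19/69 = 27.5%, the senior adjuster 350/988 = 35.4% → the senior adjuster
Simple: Adjuster 2 439/775 = 56.6%, the senior adjuster 13/19 = 68.4% → the senior adjuster
Moderate: Adjuster 2 122/343 = 35.6%, the senior adjuster 197/430 = 45.8% → the senior adjuster
Overall: Adjuster 2 580/1187 = 48.9%, the senior adjuster 560/1437 = 39.0% → Adjuster 2
The senior adjuster wins each claim group but Adjuster 2 wins overall — the comparison reverses. The senior adjuster's claims skew toward complex, which has a lower base rate.

No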